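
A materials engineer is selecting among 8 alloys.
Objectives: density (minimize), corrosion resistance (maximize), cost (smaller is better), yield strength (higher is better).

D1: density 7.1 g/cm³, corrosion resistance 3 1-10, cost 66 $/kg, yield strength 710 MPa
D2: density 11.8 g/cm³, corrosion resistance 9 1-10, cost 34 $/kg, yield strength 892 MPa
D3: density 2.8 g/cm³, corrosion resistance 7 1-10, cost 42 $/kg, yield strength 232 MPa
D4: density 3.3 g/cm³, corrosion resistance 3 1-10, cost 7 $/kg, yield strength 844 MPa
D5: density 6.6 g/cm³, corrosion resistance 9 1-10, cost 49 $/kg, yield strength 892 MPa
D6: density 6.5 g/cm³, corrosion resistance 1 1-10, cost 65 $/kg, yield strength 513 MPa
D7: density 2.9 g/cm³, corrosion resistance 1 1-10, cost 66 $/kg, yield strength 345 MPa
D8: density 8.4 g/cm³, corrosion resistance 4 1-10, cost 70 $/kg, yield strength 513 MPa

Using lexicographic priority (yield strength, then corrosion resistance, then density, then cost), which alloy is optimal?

D5

First maximize yield strength: best is 892, kept {D2, D5}.
Then maximize corrosion resistance: best is 9, kept {D2, D5}.
Then minimize density: best is 6.6, kept {D5}.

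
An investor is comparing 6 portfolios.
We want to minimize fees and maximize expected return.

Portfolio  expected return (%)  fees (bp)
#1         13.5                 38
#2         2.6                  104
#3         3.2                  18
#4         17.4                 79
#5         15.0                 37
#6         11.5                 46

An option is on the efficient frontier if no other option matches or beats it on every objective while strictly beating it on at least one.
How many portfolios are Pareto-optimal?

#1: dominated by #5 (expected return 15.0≥13.5, fees 37≤38).
#2: dominated by #1 (expected return 13.5≥2.6, fees 38≤104).
#3: not dominated (best fees).
#4: not dominated (best expected return).
#5: not dominated.
#6: dominated by #1 (expected return 13.5≥11.5, fees 38≤46).
Pareto-optimal: #3, #4, #5 → 3.

3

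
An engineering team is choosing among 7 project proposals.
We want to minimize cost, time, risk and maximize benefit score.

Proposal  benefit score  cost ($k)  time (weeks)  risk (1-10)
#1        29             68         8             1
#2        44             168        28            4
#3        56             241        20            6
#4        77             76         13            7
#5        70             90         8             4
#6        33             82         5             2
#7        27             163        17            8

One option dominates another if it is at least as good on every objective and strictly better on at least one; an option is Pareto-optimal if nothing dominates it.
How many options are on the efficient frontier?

#1: not dominated (best cost).
#2: dominated by #5 (benefit score 70≥44, cost 90≤168, time 8≤28, risk 4≤4).
#3: dominated by #5 (benefit score 70≥56, cost 90≤241, time 8≤20, risk 4≤6).
#4: not dominated (best benefit score).
#5: not dominated.
#6: not dominated (best time).
#7: dominated by #1 (benefit score 29≥27, cost 68≤163, time 8≤17, risk 1≤8).
Pareto-optimal: #1, #4, #5, #6 → 4.

4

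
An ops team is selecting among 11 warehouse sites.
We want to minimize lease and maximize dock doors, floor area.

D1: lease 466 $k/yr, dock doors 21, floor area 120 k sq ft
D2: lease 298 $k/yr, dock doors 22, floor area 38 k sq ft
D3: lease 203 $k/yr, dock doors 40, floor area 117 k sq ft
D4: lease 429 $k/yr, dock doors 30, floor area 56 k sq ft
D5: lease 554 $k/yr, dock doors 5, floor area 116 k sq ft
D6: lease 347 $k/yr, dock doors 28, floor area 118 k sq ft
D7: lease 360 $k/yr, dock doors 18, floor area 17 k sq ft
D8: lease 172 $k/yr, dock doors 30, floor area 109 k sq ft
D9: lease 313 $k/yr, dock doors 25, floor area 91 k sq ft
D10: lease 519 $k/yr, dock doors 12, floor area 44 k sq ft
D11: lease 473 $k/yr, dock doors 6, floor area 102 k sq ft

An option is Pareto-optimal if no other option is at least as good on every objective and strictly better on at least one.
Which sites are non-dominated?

D1: not dominated (best floor area).
D2: dominated by D3 (lease 203≤298, dock doors 40≥22, floor area 117≥38).
D3: not dominated (best dock doors).
D4: dominated by D3 (lease 203≤429, dock doors 40≥30, floor area 117≥56).
D5: dominated by D1 (lease 466≤554, dock doors 21≥5, floor area 120≥116).
D6: not dominated.
D7: dominated by D2 (lease 298≤360, dock doors 22≥18, floor area 38≥17).
D8: not dominated (best lease).
D9: dominated by D3 (lease 203≤313, dock doors 40≥25, floor area 117≥91).
D10: dominated by D1 (lease 466≤519, dock doors 21≥12, floor area 120≥44).
D11: dominated by D1 (lease 466≤473, dock doors 21≥6, floor area 120≥102).

D1, D3, D6, D8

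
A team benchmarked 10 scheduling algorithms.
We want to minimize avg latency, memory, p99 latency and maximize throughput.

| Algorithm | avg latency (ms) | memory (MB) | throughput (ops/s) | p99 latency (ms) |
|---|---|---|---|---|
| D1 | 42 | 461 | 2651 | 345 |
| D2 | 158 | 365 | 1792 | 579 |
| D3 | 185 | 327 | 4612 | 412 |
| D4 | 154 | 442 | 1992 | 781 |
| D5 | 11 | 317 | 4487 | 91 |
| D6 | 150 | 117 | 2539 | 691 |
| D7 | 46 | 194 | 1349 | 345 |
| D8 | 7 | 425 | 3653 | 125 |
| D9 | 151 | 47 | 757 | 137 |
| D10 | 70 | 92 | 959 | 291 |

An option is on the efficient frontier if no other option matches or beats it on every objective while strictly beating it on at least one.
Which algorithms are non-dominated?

D1: dominated by D5 (avg latency 11≤42, memory 317≤461, throughput 4487≥2651, p99 latency 91≤345).
D2: dominated by D5 (avg latency 11≤158, memory 317≤365, throughput 4487≥1792, p99 latency 91≤579).
D3: not dominated (best throughput).
D4: dominated by D5 (avg latency 11≤154, memory 317≤442, throughput 4487≥1992, p99 latency 91≤781).
D5: not dominated (best p99 latency).
D6: not dominated.
D7: not dominated.
D8: not dominated (best avg latency).
D9: not dominated (best memory).
D10: not dominated.

D3, D5, D6, D7, D8, D9, D10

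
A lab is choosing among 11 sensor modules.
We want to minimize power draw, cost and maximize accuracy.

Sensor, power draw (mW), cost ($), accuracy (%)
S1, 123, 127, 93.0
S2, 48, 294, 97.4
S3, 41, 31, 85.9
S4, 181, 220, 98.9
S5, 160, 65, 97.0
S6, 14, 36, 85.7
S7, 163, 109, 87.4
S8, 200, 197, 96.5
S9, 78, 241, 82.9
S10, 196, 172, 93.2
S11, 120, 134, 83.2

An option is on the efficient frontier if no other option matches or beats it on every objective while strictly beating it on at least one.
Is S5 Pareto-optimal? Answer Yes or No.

Yes

S1: worse on cost (127 vs 65).
S2: worse on cost (294 vs 65).
S3: worse on accuracy (85.9 vs 97.0).
S4: worse on power draw (181 vs 160).
S6: worse on accuracy (85.7 vs 97.0).
S7: worse on power draw (163 vs 160).
S8: worse on power draw (200 vs 160).
S9: worse on cost (241 vs 65).
S10: worse on power draw (196 vs 160).
S11: worse on cost (134 vs 65).
No option is at least as good as S5 on every objective and strictly better on one.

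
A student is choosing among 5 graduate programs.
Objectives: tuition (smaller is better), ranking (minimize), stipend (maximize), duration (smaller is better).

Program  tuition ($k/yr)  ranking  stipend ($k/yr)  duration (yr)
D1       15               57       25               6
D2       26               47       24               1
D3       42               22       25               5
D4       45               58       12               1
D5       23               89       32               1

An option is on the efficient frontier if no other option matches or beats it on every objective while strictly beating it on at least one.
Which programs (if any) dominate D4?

D2: tuition 26≤45, ranking 47≤58, stipend 24≥12, duration 1≤1 — dominates D4.
Others (D1, D3, D5) are each worse than D4 on at least one objective.

D2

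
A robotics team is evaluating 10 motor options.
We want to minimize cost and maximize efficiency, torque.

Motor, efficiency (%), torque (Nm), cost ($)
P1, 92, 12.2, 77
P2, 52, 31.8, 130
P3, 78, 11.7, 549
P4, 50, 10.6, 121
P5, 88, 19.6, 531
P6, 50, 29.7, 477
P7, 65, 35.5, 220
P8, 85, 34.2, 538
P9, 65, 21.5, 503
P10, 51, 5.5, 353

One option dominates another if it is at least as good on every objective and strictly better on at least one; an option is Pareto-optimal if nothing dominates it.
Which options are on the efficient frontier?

P1: not dominated (best efficiency).
P2: not dominated.
P3: dominated by P1 (efficiency 92≥78, torque 12.2≥11.7, cost 77≤549).
P4: dominated by P1 (efficiency 92≥50, torque 12.2≥10.6, cost 77≤121).
P5: not dominated.
P6: dominated by P2 (efficiency 52≥50, torque 31.8≥29.7, cost 130≤477).
P7: not dominated (best torque).
P8: not dominated.
P9: dominated by P7 (efficiency 65≥65, torque 35.5≥21.5, cost 220≤503).
P10: dominated by P1 (efficiency 92≥51, torque 12.2≥5.5, cost 77≤353).

P1, P2, P5, P7, P8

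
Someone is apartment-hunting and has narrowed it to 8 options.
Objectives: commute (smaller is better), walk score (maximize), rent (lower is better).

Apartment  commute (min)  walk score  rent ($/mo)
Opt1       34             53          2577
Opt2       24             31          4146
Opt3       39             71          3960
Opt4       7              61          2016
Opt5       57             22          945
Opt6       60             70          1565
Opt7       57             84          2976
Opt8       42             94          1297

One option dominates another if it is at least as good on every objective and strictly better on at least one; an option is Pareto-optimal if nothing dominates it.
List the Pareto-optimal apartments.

Opt1: dominated by Opt4 (commute 7≤34, walk score 61≥53, rent 2016≤2577).
Opt2: dominated by Opt4 (commute 7≤24, walk score 61≥31, rent 2016≤4146).
Opt3: not dominated.
Opt4: not dominated (best commute).
Opt5: not dominated (best rent).
Opt6: dominated by Opt8 (commute 42≤60, walk score 94≥70, rent 1297≤1565).
Opt7: dominated by Opt8 (commute 42≤57, walk score 94≥84, rent 1297≤2976).
Opt8: not dominated (best walk score).

Opt3, Opt4, Opt5, Opt8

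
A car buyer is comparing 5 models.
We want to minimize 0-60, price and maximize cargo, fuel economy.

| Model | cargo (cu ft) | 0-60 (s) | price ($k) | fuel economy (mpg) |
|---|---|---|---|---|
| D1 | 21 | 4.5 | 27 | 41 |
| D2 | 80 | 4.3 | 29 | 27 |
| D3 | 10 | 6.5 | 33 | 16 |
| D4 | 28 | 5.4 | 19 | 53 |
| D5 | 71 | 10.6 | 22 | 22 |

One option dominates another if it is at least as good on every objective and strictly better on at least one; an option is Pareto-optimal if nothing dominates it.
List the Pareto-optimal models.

D1: not dominated.
D2: not dominated (best cargo).
D3: dominated by D1 (cargo 21≥10, 0-60 4.5≤6.5, price 27≤33, fuel economy 41≥16).
D4: not dominated (best price).
D5: not dominated.

D1, D2, D4, D5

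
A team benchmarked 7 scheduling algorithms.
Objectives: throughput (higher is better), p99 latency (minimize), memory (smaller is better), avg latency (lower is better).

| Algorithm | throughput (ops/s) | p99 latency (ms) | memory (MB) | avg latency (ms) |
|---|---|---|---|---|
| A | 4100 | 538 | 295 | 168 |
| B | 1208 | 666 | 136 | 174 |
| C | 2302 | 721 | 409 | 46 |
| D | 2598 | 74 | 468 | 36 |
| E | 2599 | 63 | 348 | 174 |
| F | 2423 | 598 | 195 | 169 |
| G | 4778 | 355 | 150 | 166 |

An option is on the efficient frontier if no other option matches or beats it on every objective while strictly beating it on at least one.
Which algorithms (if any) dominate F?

G

G: throughput 4778≥2423, p99 latency 355≤598, memory 150≤195, avg latency 166≤169 — dominates F.
Others (A, B, C, D, E) are each worse than F on at least one objective.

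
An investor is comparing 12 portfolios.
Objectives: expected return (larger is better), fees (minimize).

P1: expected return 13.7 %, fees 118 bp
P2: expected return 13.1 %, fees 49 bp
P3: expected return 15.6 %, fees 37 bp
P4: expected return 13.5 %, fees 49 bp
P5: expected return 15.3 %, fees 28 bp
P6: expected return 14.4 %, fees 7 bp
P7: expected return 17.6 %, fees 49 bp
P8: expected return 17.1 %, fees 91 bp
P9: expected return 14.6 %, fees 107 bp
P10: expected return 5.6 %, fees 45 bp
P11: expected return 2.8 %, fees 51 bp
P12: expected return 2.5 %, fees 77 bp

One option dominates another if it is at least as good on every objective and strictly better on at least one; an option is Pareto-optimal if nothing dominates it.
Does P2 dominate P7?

No

P2 vs P7: P2 is worse on expected return (13.1 vs 17.6), so it does not dominate P7.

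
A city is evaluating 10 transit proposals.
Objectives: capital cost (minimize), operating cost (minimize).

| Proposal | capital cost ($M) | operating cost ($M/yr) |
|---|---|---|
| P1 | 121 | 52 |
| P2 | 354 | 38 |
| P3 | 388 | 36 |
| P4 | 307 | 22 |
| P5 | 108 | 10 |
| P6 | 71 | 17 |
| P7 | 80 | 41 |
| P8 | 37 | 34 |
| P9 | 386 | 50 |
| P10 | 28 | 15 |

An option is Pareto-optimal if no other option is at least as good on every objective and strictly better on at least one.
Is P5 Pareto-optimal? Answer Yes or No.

P1: worse on capital cost (121 vs 108).
P2: worse on capital cost (354 vs 108).
P3: worse on capital cost (388 vs 108).
P4: worse on capital cost (307 vs 108).
P6: worse on operating cost (17 vs 10).
P7: worse on operating cost (41 vs 10).
P8: worse on operating cost (34 vs 10).
P9: worse on capital cost (386 vs 108).
P10: worse on operating cost (15 vs 10).
No option is at least as good as P5 on every objective and strictly better on one.

Yes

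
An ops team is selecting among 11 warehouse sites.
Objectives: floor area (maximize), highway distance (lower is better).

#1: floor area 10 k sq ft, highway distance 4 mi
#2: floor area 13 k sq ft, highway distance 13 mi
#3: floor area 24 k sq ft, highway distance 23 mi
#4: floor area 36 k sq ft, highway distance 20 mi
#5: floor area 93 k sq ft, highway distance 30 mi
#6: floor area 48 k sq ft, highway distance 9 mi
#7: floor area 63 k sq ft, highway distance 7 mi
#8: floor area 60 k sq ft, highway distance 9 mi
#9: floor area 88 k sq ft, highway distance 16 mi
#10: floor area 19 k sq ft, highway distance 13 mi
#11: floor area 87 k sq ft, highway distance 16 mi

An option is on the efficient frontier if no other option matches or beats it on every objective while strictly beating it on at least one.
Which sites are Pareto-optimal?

#1: not dominated (best highway distance).
#2: dominated by #6 (floor area 48≥13, highway distance 9≤13).
#3: dominated by #4 (floor area 36≥24, highway distance 20≤23).
#4: dominated by #6 (floor area 48≥36, highway distance 9≤20).
#5: not dominated (best floor area).
#6: dominated by #7 (floor area 63≥48, highway distance 7≤9).
#7: not dominated.
#8: dominated by #7 (floor area 63≥60, highway distance 7≤9).
#9: not dominated.
#10: dominated by #6 (floor area 48≥19, highway distance 9≤13).
#11: dominated by #9 (floor area 88≥87, highway distance 16≤16).

#1, #5, #7, #9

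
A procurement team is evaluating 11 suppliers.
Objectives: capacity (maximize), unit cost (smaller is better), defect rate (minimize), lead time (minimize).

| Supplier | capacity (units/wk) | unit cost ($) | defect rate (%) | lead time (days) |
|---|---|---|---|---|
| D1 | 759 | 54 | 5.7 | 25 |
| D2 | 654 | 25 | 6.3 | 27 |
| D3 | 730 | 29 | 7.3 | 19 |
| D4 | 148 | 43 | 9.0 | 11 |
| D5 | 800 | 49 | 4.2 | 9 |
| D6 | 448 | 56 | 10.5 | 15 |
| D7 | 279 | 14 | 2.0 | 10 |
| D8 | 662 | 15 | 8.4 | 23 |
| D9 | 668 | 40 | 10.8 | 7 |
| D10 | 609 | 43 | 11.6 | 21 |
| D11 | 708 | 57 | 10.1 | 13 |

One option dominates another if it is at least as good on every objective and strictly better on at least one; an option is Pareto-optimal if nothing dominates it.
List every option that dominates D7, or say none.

none

D1: worse on unit cost (54 vs 14).
D2: worse on unit cost (25 vs 14).
D3: worse on unit cost (29 vs 14).
D4: worse on capacity (148 vs 279).
D5: worse on unit cost (49 vs 14).
D6: worse on unit cost (56 vs 14).
D8: worse on unit cost (15 vs 14).
D9: worse on unit cost (40 vs 14).
D10: worse on unit cost (43 vs 14).
D11: worse on unit cost (57 vs 14).
No option dominates D7.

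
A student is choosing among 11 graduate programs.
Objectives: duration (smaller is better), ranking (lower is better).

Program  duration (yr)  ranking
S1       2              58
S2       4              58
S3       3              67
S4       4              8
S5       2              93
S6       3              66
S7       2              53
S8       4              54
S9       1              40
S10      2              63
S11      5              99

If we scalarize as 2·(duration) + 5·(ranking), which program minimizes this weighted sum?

S4

S1: 2·2 + 5·58 = 294
S2: 2·4 + 5·58 = 298
S3: 2·3 + 5·67 = 341
S4: 2·4 + 5·8 = 48
S5: 2·2 + 5·93 = 469
S6: 2·3 + 5·66 = 336
S7: 2·2 + 5·53 = 269
S8: 2·4 + 5·54 = 278
S9: 2·1 + 5·40 = 202
S10: 2·2 + 5·63 = 319
S11: 2·5 + 5·99 = 505
Lowest: S4 at 48.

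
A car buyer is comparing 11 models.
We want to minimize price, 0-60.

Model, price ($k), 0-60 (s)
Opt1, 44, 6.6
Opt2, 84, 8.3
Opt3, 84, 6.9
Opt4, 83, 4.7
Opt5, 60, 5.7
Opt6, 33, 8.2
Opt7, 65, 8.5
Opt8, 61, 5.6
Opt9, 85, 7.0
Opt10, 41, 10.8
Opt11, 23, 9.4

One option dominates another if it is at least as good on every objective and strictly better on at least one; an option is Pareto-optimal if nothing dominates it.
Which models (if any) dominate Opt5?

none

Opt1: worse on 0-60 (6.6 vs 5.7).
Opt2: worse on price (84 vs 60).
Opt3: worse on price (84 vs 60).
Opt4: worse on price (83 vs 60).
Opt6: worse on 0-60 (8.2 vs 5.7).
Opt7: worse on price (65 vs 60).
Opt8: worse on price (61 vs 60).
Opt9: worse on price (85 vs 60).
Opt10: worse on 0-60 (10.8 vs 5.7).
Opt11: worse on 0-60 (9.4 vs 5.7).
No option dominates Opt5.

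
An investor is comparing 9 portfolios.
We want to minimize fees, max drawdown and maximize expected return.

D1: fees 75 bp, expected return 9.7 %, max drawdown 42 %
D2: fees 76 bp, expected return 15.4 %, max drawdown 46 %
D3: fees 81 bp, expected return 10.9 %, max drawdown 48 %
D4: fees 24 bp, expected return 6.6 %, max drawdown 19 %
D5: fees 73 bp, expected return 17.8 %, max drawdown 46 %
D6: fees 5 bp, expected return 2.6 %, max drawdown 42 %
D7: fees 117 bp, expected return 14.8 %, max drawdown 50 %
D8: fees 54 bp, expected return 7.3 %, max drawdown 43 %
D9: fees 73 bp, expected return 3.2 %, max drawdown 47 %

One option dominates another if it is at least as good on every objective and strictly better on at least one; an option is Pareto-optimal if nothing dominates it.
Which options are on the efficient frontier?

D1: not dominated.
D2: dominated by D5 (fees 73≤76, expected return 17.8≥15.4, max drawdown 46≤46).
D3: dominated by D2 (fees 76≤81, expected return 15.4≥10.9, max drawdown 46≤48).
D4: not dominated (best max drawdown).
D5: not dominated (best expected return).
D6: not dominated (best fees).
D7: dominated by D2 (fees 76≤117, expected return 15.4≥14.8, max drawdown 46≤50).
D8: not dominated.
D9: dominated by D4 (fees 24≤73, expected return 6.6≥3.2, max drawdown 19≤47).

D1, D4, D5, D6, D8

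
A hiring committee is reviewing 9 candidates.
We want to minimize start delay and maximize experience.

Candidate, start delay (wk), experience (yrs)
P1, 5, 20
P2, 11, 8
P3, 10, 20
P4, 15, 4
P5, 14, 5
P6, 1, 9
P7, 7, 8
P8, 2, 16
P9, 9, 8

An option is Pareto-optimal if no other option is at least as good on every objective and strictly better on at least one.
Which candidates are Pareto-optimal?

P1, P6, P8

P1: not dominated.
P2: dominated by P1 (start delay 5≤11, experience 20≥8).
P3: dominated by P1 (start delay 5≤10, experience 20≥20).
P4: dominated by P1 (start delay 5≤15, experience 20≥4).
P5: dominated by P1 (start delay 5≤14, experience 20≥5).
P6: not dominated (best start delay).
P7: dominated by P1 (start delay 5≤7, experience 20≥8).
P8: not dominated.
P9: dominated by P1 (start delay 5≤9, experience 20≥8).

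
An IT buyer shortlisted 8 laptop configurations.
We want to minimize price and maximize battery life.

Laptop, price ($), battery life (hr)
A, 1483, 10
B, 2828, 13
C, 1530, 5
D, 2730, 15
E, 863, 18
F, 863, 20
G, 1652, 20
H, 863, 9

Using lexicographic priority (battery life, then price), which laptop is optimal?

First maximize battery life: best is 20, kept {F, G}.
Then minimize price: best is 863, kept {F}.

F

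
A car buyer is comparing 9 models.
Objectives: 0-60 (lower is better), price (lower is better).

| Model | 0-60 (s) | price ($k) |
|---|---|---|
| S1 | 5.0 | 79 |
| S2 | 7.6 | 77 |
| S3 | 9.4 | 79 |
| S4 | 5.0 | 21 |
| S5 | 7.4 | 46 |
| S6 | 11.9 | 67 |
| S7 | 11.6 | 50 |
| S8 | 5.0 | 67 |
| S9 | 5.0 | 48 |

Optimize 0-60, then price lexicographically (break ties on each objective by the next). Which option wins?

First minimize 0-60: best is 5.0, kept {S1, S4, S8, S9}.
Then minimize price: best is 21, kept {S4}.

S4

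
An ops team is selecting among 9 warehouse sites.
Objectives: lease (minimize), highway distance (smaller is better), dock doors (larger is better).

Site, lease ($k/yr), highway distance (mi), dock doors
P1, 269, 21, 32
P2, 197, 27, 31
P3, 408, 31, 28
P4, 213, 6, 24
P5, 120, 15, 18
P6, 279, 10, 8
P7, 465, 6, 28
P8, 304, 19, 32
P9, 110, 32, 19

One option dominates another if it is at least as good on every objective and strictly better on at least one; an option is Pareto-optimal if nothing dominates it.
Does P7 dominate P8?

No

P7 vs P8: P7 is worse on lease (465 vs 304), so it does not dominate P8.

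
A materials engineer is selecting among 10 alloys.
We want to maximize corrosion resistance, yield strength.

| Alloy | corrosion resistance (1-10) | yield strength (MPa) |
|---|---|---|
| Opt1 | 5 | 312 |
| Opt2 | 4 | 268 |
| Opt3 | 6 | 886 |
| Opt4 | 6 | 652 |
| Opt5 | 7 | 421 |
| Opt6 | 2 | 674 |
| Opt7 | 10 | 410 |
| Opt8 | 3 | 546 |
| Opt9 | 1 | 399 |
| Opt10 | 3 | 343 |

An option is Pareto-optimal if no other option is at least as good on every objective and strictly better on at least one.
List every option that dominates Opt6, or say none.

Opt3

Opt3: corrosion resistance 6≥2, yield strength 886≥674 — dominates Opt6.
Others (Opt1, Opt2, Opt4, Opt5, Opt7, Opt8, Opt9, Opt10) are each worse than Opt6 on at least one objective.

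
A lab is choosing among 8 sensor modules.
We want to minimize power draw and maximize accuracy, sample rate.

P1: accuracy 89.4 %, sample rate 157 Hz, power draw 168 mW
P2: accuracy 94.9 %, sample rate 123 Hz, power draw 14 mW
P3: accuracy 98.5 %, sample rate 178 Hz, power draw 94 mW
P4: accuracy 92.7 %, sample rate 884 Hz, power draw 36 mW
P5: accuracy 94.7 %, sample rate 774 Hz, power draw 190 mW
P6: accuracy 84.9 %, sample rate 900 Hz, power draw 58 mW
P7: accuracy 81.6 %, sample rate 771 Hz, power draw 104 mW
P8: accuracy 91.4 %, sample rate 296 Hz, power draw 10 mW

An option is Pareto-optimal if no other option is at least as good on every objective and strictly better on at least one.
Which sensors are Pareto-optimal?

P2, P3, P4, P5, P6, P8

P1: dominated by P3 (accuracy 98.5≥89.4, sample rate 178≥157, power draw 94≤168).
P2: not dominated.
P3: not dominated (best accuracy).
P4: not dominated.
P5: not dominated.
P6: not dominated (best sample rate).
P7: dominated by P4 (accuracy 92.7≥81.6, sample rate 884≥771, power draw 36≤104).
P8: not dominated (best power draw).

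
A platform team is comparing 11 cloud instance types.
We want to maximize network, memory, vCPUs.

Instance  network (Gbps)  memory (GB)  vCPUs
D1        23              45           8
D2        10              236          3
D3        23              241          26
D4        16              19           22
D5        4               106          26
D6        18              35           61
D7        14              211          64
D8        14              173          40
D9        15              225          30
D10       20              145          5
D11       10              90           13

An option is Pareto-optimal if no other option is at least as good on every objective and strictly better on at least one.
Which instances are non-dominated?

D3, D6, D7, D9

D1: dominated by D3 (network 23≥23, memory 241≥45, vCPUs 26≥8).
D2: dominated by D3 (network 23≥10, memory 241≥236, vCPUs 26≥3).
D3: not dominated (best memory).
D4: dominated by D3 (network 23≥16, memory 241≥19, vCPUs 26≥22).
D5: dominated by D3 (network 23≥4, memory 241≥106, vCPUs 26≥26).
D6: not dominated.
D7: not dominated (best vCPUs).
D8: dominated by D7 (network 14≥14, memory 211≥173, vCPUs 64≥40).
D9: not dominated.
D10: dominated by D3 (network 23≥20, memory 241≥145, vCPUs 26≥5).
D11: dominated by D3 (network 23≥10, memory 241≥90, vCPUs 26≥13).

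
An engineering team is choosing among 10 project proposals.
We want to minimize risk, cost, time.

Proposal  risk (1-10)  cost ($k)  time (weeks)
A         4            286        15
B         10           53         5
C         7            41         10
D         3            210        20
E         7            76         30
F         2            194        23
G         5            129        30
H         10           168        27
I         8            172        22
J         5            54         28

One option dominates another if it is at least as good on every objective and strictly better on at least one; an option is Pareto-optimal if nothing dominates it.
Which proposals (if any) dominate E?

C: risk 7≤7, cost 41≤76, time 10≤30 — dominates E.
J: risk 5≤7, cost 54≤76, time 28≤30 — dominates E.
Others (A, B, D, F, G, H, I) are each worse than E on at least one objective.

C, J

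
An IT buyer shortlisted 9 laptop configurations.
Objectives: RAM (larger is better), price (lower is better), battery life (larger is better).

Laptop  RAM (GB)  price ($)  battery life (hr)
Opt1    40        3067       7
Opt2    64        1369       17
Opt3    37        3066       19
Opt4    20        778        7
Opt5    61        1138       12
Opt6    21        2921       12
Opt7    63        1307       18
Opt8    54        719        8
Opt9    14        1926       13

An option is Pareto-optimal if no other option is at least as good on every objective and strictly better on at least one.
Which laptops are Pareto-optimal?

Opt1: dominated by Opt2 (RAM 64≥40, price 1369≤3067, battery life 17≥7).
Opt2: not dominated (best RAM).
Opt3: not dominated (best battery life).
Opt4: dominated by Opt8 (RAM 54≥20, price 719≤778, battery life 8≥7).
Opt5: not dominated.
Opt6: dominated by Opt2 (RAM 64≥21, price 1369≤2921, battery life 17≥12).
Opt7: not dominated.
Opt8: not dominated (best price).
Opt9: dominated by Opt2 (RAM 64≥14, price 1369≤1926, battery life 17≥13).

Opt2, Opt3, Opt5, Opt7, Opt8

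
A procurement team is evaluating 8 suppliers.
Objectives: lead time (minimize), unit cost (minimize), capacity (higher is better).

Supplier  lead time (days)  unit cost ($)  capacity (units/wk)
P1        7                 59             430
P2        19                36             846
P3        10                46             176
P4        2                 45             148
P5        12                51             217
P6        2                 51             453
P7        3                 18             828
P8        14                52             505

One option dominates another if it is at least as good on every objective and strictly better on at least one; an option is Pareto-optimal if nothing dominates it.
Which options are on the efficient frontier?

P1: dominated by P6 (lead time 2≤7, unit cost 51≤59, capacity 453≥430).
P2: not dominated (best capacity).
P3: dominated by P7 (lead time 3≤10, unit cost 18≤46, capacity 828≥176).
P4: not dominated.
P5: dominated by P6 (lead time 2≤12, unit cost 51≤51, capacity 453≥217).
P6: not dominated.
P7: not dominated (best unit cost).
P8: dominated by P7 (lead time 3≤14, unit cost 18≤52, capacity 828≥505).

P2, P4, P6, P7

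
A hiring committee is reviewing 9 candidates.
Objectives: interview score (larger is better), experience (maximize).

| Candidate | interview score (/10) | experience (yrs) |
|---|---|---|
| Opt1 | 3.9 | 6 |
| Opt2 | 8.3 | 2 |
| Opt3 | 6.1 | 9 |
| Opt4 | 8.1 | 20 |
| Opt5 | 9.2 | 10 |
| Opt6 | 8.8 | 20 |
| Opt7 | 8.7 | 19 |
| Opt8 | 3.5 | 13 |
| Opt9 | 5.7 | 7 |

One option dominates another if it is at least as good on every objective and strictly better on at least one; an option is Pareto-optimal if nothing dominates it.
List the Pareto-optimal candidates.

Opt1: dominated by Opt3 (interview score 6.1≥3.9, experience 9≥6).
Opt2: dominated by Opt5 (interview score 9.2≥8.3, experience 10≥2).
Opt3: dominated by Opt4 (interview score 8.1≥6.1, experience 20≥9).
Opt4: dominated by Opt6 (interview score 8.8≥8.1, experience 20≥20).
Opt5: not dominated (best interview score).
Opt6: not dominated.
Opt7: dominated by Opt6 (interview score 8.8≥8.7, experience 20≥19).
Opt8: dominated by Opt4 (interview score 8.1≥3.5, experience 20≥13).
Opt9: dominated by Opt3 (interview score 6.1≥5.7, experience 9≥7).

Opt5, Opt6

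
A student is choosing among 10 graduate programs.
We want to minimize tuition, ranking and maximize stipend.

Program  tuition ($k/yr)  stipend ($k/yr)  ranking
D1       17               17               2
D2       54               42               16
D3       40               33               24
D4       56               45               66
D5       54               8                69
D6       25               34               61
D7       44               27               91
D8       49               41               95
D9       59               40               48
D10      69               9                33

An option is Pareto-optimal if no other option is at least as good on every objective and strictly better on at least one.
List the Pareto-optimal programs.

D1: not dominated (best tuition).
D2: not dominated.
D3: not dominated.
D4: not dominated (best stipend).
D5: dominated by D1 (tuition 17≤54, stipend 17≥8, ranking 2≤69).
D6: not dominated.
D7: dominated by D3 (tuition 40≤44, stipend 33≥27, ranking 24≤91).
D8: not dominated.
D9: dominated by D2 (tuition 54≤59, stipend 42≥40, ranking 16≤48).
D10: dominated by D1 (tuition 17≤69, stipend 17≥9, ranking 2≤33).

D1, D2, D3, D4, D6, D8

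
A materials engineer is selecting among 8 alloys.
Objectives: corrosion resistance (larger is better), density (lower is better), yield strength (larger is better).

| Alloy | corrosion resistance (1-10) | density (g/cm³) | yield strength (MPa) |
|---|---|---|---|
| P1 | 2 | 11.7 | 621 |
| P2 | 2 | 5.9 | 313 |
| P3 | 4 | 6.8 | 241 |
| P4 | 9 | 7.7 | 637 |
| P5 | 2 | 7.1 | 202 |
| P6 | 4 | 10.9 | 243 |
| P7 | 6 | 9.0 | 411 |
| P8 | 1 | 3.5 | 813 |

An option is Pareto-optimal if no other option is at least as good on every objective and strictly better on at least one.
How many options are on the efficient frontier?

P1: dominated by P4 (corrosion resistance 9≥2, density 7.7≤11.7, yield strength 637≥621).
P2: not dominated.
P3: not dominated.
P4: not dominated (best corrosion resistance).
P5: dominated by P2 (corrosion resistance 2≥2, density 5.9≤7.1, yield strength 313≥202).
P6: dominated by P4 (corrosion resistance 9≥4, density 7.7≤10.9, yield strength 637≥243).
P7: dominated by P4 (corrosion resistance 9≥6, density 7.7≤9.0, yield strength 637≥411).
P8: not dominated (best density).
Pareto-optimal: P2, P3, P4, P8 → 4.

4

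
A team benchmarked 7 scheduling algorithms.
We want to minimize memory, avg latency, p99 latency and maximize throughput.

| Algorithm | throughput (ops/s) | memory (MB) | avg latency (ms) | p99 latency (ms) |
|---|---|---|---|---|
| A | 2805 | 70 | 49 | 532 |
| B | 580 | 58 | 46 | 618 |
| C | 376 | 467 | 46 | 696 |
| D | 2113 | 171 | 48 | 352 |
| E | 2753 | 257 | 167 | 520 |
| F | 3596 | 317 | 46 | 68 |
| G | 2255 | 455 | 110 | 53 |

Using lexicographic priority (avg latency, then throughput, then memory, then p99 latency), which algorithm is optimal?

F

First minimize avg latency: best is 46, kept {B, C, F}.
Then maximize throughput: best is 3596, kept {F}.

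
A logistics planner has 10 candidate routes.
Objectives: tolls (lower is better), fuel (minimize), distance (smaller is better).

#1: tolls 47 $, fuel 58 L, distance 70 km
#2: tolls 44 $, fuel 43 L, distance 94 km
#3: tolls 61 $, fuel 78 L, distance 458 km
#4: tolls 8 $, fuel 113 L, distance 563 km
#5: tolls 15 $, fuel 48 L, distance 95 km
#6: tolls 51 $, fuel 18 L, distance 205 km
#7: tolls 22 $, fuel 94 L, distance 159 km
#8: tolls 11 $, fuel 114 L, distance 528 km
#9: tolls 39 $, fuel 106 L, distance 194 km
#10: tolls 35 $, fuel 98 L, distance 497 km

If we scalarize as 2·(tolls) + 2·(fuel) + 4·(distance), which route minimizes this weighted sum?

#1

#1: 2·47 + 2·58 + 4·70 = 490
#2: 2·44 + 2·43 + 4·94 = 550
#3: 2·61 + 2·78 + 4·458 = 2110
#4: 2·8 + 2·113 + 4·563 = 2494
#5: 2·15 + 2·48 + 4·95 = 506
#6: 2·51 + 2·18 + 4·205 = 958
#7: 2·22 + 2·94 + 4·159 = 868
#8: 2·11 + 2·114 + 4·528 = 2362
#9: 2·39 + 2·106 + 4·194 = 1066
#10: 2·35 + 2·98 + 4·497 = 2254
Lowest: #1 at 490.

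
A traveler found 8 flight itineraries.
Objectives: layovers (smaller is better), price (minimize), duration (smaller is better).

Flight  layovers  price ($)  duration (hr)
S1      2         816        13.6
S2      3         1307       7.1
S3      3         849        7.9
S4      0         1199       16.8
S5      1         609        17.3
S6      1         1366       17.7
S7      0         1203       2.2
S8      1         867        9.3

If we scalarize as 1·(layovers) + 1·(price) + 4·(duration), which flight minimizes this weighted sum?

S1: 1·2 + 1·816 + 4·13.6 = 872.4
S2: 1·3 + 1·1307 + 4·7.1 = 1338.4
S3: 1·3 + 1·849 + 4·7.9 = 883.6
S4: 1·0 + 1·1199 + 4·16.8 = 1266.2
S5: 1·1 + 1·609 + 4·17.3 = 679.2
S6: 1·1 + 1·1366 + 4·17.7 = 1437.8
S7: 1·0 + 1·1203 + 4·2.2 = 1211.8
S8: 1·1 + 1·867 + 4·9.3 = 905.2
Lowest: S5 at 679.2.

S5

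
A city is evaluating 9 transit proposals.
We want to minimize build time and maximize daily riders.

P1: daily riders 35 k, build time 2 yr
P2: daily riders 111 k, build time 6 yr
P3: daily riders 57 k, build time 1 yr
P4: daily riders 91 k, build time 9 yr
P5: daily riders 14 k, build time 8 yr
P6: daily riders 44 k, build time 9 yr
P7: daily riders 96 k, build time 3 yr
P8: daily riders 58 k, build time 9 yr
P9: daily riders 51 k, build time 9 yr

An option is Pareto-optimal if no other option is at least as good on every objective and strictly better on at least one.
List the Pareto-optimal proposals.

P1: dominated by P3 (daily riders 57≥35, build time 1≤2).
P2: not dominated (best daily riders).
P3: not dominated (best build time).
P4: dominated by P2 (daily riders 111≥91, build time 6≤9).
P5: dominated by P1 (daily riders 35≥14, build time 2≤8).
P6: dominated by P2 (daily riders 111≥44, build time 6≤9).
P7: not dominated.
P8: dominated by P2 (daily riders 111≥58, build time 6≤9).
P9: dominated by P2 (daily riders 111≥51, build time 6≤9).

P2, P3, P7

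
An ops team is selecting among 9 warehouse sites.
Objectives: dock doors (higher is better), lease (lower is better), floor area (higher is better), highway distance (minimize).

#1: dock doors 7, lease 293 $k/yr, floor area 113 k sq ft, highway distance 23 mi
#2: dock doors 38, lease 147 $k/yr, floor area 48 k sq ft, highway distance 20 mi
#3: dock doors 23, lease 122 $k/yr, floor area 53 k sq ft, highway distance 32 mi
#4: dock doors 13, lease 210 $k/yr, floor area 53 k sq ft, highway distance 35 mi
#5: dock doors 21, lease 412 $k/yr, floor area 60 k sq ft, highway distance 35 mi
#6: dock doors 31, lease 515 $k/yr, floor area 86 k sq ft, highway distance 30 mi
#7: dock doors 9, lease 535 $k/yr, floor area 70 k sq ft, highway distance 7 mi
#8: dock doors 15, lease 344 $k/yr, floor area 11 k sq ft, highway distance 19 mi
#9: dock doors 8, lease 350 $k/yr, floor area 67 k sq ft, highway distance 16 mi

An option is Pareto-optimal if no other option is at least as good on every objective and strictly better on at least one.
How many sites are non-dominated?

#1: not dominated (best floor area).
#2: not dominated (best dock doors).
#3: not dominated (best lease).
#4: dominated by #3 (dock doors 23≥13, lease 122≤210, floor area 53≥53, highway distance 32≤35).
#5: not dominated.
#6: not dominated.
#7: not dominated (best highway distance).
#8: not dominated.
#9: not dominated.
Pareto-optimal: #1, #2, #3, #5, #6, #7, #8, #9 → 8.

8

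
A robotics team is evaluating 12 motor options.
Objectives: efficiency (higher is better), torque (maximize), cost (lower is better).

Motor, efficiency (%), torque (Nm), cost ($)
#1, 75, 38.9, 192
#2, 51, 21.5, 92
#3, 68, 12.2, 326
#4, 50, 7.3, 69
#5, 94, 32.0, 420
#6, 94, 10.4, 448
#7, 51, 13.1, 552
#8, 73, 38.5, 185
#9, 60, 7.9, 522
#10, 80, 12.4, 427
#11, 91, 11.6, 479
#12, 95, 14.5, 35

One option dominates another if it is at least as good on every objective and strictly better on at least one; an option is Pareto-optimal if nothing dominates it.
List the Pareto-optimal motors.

#1, #2, #5, #8, #12

#1: not dominated (best torque).
#2: not dominated.
#3: dominated by #1 (efficiency 75≥68, torque 38.9≥12.2, cost 192≤326).
#4: dominated by #12 (efficiency 95≥50, torque 14.5≥7.3, cost 35≤69).
#5: not dominated.
#6: dominated by #5 (efficiency 94≥94, torque 32.0≥10.4, cost 420≤448).
#7: dominated by #1 (efficiency 75≥51, torque 38.9≥13.1, cost 192≤552).
#8: not dominated.
#9: dominated by #1 (efficiency 75≥60, torque 38.9≥7.9, cost 192≤522).
#10: dominated by #5 (efficiency 94≥80, torque 32.0≥12.4, cost 420≤427).
#11: dominated by #5 (efficiency 94≥91, torque 32.0≥11.6, cost 420≤479).
#12: not dominated (best efficiency).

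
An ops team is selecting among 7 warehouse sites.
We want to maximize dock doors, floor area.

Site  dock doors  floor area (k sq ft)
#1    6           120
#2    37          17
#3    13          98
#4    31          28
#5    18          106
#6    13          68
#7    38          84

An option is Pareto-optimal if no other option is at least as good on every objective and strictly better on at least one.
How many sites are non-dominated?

3

#1: not dominated (best floor area).
#2: dominated by #7 (dock doors 38≥37, floor area 84≥17).
#3: dominated by #5 (dock doors 18≥13, floor area 106≥98).
#4: dominated by #7 (dock doors 38≥31, floor area 84≥28).
#5: not dominated.
#6: dominated by #3 (dock doors 13≥13, floor area 98≥68).
#7: not dominated (best dock doors).
Pareto-optimal: #1, #5, #7 → 3.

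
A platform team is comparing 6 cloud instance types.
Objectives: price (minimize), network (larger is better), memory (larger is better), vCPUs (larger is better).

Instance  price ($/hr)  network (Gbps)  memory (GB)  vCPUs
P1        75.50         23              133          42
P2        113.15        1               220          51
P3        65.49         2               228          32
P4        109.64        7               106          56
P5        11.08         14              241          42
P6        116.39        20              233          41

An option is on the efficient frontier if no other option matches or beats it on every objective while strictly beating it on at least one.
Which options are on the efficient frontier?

P1: not dominated (best network).
P2: not dominated.
P3: dominated by P5 (price 11.08≤65.49, network 14≥2, memory 241≥228, vCPUs 42≥32).
P4: not dominated (best vCPUs).
P5: not dominated (best price).
P6: not dominated.

P1, P2, P4, P5, P6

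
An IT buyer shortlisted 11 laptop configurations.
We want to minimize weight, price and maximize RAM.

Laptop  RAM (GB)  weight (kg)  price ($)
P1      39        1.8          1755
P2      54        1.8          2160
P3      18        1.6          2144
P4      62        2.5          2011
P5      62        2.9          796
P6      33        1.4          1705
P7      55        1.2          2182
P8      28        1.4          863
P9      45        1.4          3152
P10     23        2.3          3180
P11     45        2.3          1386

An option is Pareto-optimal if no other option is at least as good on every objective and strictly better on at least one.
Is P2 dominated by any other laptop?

No

P1: worse on RAM (39 vs 54).
P3: worse on RAM (18 vs 54).
P4: worse on weight (2.5 vs 1.8).
P5: worse on weight (2.9 vs 1.8).
P6: worse on RAM (33 vs 54).
P7: worse on price (2182 vs 2160).
P8: worse on RAM (28 vs 54).
P9: worse on RAM (45 vs 54).
P10: worse on RAM (23 vs 54).
P11: worse on RAM (45 vs 54).
No option is at least as good as P2 on every objective and strictly better on one.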